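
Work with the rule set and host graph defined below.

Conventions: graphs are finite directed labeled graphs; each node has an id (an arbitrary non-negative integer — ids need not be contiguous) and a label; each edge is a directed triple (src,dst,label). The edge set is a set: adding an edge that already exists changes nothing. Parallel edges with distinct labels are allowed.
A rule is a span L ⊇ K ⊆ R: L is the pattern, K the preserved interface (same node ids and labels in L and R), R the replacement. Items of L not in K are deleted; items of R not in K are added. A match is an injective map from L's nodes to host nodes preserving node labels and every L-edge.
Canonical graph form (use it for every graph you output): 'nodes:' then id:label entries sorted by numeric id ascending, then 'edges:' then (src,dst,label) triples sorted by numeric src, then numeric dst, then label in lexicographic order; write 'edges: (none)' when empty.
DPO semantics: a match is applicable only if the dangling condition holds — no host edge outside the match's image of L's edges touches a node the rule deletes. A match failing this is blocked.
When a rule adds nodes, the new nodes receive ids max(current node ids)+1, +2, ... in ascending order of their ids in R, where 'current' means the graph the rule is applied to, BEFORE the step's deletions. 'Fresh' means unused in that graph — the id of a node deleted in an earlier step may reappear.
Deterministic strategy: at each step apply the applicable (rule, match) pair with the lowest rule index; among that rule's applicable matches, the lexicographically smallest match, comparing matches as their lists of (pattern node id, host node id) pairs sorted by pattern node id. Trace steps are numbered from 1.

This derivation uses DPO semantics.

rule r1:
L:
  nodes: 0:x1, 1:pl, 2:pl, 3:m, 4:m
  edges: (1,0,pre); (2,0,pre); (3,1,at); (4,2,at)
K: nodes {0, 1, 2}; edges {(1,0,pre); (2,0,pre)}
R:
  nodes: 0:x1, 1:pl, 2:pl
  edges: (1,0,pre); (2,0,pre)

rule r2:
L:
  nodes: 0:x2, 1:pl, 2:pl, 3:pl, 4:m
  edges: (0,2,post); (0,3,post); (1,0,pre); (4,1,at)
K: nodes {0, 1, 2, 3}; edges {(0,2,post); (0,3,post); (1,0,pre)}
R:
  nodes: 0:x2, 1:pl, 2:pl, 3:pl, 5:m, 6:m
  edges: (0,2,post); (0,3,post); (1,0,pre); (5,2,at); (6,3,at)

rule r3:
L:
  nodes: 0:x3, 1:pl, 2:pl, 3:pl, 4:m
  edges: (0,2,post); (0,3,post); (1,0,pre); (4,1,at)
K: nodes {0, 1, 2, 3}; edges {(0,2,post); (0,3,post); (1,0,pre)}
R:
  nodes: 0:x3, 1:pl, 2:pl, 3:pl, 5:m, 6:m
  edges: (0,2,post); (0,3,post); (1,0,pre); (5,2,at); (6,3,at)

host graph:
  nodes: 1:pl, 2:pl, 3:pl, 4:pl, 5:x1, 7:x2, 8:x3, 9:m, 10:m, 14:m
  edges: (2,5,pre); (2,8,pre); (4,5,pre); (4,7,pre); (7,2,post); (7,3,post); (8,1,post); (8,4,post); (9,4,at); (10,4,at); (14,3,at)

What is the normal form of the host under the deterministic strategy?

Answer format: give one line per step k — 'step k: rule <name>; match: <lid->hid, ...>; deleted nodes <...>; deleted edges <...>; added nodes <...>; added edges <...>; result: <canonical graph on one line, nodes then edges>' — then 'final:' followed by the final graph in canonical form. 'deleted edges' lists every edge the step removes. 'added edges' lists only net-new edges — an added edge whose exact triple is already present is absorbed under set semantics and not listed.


step 1: rule r2; match: 0->7, 1->4, 2->2, 3->3, 4->9; deleted nodes 9; deleted edges (9,4,at); added nodes 15, 16; added edges (15,2,at); (16,3,at); result: nodes: 1:pl, 2:pl, 3:pl, 4:pl, 5:x1, 7:x2, 8:x3, 10:m, 14:m, 15:m, 16:m edges: (2,5,pre); (2,8,pre); (4,5,pre); (4,7,pre); (7,2,post); (7,3,post); (8,1,post); (8,4,post); (10,4,at); (14,3,at); (15,2,at); (16,3,at)
step 2: rule r1; match: 0->5, 1->2, 2->4, 3->15, 4->10; deleted nodes 10, 15; deleted edges (10,4,at); (15,2,at); added nodes (none); added edges (none); result: nodes: 1:pl, 2:pl, 3:pl, 4:pl, 5:x1, 7:x2, 8:x3, 14:m, 16:m edges: (2,5,pre); (2,8,pre); (4,5,pre); (4,7,pre); (7,2,post); (7,3,post); (8,1,post); (8,4,post); (14,3,at); (16,3,at)
final:
nodes: 1:pl, 2:pl, 3:pl, 4:pl, 5:x1, 7:x2, 8:x3, 14:m, 16:m
edges: (2,5,pre); (2,8,pre); (4,5,pre); (4,7,pre); (7,2,post); (7,3,post); (8,1,post); (8,4,post); (14,3,at); (16,3,at)


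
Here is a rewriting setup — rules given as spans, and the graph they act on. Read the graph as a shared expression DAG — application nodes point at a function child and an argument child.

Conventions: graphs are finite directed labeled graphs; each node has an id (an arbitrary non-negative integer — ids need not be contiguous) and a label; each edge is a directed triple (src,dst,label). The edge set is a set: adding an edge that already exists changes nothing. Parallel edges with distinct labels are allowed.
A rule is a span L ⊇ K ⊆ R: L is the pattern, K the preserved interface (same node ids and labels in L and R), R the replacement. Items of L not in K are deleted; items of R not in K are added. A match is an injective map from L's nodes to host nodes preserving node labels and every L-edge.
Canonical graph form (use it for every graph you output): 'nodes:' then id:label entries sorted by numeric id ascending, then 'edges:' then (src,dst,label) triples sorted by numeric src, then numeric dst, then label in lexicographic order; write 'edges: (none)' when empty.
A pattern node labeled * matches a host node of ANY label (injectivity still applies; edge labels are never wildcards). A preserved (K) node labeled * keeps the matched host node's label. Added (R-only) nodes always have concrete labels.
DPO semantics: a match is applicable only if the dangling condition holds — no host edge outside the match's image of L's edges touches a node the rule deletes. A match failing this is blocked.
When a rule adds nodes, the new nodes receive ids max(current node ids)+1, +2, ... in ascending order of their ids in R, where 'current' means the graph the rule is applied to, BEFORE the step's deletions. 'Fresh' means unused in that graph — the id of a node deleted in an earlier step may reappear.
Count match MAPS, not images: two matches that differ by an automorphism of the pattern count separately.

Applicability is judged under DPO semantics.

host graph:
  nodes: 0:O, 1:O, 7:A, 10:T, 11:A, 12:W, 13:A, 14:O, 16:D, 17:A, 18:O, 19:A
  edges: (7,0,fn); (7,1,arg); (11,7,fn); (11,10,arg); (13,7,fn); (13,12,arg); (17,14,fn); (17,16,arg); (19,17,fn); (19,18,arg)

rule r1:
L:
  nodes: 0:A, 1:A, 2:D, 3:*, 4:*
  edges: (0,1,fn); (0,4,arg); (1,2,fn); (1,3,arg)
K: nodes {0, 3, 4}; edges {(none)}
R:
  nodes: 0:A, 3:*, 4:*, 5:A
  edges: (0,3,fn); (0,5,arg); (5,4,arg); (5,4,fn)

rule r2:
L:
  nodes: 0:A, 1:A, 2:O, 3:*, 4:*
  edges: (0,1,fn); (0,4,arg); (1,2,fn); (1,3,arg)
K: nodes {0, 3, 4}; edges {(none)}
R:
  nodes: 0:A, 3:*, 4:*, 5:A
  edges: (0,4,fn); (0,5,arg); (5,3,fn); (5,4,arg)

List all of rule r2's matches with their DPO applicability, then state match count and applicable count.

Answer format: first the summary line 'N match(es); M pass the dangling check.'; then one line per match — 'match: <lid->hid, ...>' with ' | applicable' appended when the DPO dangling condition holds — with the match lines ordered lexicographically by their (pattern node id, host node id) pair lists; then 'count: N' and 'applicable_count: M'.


3 match(es); 1 pass the dangling check.
match: 0->11, 1->7, 2->0, 3->1, 4->10
match: 0->13, 1->7, 2->0, 3->1, 4->12
match: 0->19, 1->17, 2->14, 3->16, 4->18 | applicable
count: 3
applicable_count: 1


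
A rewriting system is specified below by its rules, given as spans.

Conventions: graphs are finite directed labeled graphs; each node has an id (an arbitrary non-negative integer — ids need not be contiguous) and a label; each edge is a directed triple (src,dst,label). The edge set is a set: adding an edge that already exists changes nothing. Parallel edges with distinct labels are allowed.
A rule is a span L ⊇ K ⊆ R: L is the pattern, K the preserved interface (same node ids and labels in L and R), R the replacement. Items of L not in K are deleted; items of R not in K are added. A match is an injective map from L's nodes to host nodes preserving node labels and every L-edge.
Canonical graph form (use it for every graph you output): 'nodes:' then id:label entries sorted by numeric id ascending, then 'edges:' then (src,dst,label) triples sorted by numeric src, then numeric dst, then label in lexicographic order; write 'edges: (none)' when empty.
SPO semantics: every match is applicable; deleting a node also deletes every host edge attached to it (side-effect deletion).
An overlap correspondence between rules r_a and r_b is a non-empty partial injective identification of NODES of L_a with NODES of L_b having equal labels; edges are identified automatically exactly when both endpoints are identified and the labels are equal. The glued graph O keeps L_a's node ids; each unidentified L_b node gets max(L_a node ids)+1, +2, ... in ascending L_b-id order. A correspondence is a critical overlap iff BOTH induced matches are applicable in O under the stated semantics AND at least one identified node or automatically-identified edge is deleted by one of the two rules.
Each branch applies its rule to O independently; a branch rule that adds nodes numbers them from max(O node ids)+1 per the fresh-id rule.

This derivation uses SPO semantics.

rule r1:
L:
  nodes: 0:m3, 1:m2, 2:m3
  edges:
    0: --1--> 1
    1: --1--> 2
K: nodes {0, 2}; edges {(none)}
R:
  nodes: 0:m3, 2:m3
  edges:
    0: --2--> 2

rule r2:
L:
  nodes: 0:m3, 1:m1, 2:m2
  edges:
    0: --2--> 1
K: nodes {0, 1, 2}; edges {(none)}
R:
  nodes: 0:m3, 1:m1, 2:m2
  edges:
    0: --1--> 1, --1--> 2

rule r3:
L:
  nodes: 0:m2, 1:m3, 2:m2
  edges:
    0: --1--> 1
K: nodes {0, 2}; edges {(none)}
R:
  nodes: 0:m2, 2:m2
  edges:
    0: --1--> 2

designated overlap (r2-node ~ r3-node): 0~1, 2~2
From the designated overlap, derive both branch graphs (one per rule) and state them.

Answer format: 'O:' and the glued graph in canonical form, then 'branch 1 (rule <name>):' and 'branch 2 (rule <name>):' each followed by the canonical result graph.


O:
nodes: 0:m3, 1:m1, 2:m2, 3:m2
edges: (0,1,2); (3,0,1)
branch 1 (rule r2):
nodes: 0:m3, 1:m1, 2:m2, 3:m2
edges: (0,1,1); (0,2,1); (3,0,1)
branch 2 (rule r3):
nodes: 1:m1, 2:m2, 3:m2
edges: (3,2,1)


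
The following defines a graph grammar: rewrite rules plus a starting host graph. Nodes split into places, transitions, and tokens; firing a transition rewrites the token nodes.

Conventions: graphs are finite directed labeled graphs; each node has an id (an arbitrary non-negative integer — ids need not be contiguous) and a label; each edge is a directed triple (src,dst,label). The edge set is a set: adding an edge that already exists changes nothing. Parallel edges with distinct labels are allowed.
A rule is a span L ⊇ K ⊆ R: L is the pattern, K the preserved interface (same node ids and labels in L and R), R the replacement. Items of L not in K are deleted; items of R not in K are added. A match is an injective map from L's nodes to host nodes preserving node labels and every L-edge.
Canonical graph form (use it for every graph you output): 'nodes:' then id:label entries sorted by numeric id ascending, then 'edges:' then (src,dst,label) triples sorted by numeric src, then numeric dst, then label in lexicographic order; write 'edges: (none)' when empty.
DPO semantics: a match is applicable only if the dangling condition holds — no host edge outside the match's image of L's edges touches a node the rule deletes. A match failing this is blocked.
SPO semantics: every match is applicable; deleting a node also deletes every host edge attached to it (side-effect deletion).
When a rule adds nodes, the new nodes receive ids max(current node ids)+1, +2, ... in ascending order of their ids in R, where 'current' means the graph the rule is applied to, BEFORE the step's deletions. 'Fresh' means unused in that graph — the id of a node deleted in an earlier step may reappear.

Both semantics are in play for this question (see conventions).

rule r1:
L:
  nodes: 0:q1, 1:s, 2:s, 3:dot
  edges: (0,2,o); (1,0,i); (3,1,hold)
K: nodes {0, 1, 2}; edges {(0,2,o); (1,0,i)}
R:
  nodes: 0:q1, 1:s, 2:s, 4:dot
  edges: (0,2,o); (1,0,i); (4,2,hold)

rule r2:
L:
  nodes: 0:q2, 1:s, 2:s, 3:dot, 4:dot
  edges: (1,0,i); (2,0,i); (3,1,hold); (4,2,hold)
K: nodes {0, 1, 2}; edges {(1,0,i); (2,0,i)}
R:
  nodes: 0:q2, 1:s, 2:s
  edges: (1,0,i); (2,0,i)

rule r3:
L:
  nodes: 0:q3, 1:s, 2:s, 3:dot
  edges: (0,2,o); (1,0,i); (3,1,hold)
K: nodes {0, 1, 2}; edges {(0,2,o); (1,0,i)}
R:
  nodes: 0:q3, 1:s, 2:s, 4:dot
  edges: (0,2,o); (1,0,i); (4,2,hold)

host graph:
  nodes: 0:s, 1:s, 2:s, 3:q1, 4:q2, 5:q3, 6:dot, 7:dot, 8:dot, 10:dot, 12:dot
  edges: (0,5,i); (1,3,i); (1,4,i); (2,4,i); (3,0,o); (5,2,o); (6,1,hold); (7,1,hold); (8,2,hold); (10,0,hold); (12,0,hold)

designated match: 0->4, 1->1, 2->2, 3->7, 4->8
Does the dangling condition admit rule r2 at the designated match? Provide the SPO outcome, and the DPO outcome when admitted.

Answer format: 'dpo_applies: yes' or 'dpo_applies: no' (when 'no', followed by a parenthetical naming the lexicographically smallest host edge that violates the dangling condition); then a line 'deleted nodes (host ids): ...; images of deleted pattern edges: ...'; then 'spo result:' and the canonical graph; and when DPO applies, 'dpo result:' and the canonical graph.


dpo_applies: yes
deleted nodes (host ids): 7, 8; images of deleted pattern edges: (7,1,hold); (8,2,hold)
spo result:
nodes: 0:s, 1:s, 2:s, 3:q1, 4:q2, 5:q3, 6:dot, 10:dot, 12:dot
edges: (0,5,i); (1,3,i); (1,4,i); (2,4,i); (3,0,o); (5,2,o); (6,1,hold); (10,0,hold); (12,0,hold)
dpo result:
nodes: 0:s, 1:s, 2:s, 3:q1, 4:q2, 5:q3, 6:dot, 10:dot, 12:dot
edges: (0,5,i); (1,3,i); (1,4,i); (2,4,i); (3,0,o); (5,2,o); (6,1,hold); (10,0,hold); (12,0,hold)


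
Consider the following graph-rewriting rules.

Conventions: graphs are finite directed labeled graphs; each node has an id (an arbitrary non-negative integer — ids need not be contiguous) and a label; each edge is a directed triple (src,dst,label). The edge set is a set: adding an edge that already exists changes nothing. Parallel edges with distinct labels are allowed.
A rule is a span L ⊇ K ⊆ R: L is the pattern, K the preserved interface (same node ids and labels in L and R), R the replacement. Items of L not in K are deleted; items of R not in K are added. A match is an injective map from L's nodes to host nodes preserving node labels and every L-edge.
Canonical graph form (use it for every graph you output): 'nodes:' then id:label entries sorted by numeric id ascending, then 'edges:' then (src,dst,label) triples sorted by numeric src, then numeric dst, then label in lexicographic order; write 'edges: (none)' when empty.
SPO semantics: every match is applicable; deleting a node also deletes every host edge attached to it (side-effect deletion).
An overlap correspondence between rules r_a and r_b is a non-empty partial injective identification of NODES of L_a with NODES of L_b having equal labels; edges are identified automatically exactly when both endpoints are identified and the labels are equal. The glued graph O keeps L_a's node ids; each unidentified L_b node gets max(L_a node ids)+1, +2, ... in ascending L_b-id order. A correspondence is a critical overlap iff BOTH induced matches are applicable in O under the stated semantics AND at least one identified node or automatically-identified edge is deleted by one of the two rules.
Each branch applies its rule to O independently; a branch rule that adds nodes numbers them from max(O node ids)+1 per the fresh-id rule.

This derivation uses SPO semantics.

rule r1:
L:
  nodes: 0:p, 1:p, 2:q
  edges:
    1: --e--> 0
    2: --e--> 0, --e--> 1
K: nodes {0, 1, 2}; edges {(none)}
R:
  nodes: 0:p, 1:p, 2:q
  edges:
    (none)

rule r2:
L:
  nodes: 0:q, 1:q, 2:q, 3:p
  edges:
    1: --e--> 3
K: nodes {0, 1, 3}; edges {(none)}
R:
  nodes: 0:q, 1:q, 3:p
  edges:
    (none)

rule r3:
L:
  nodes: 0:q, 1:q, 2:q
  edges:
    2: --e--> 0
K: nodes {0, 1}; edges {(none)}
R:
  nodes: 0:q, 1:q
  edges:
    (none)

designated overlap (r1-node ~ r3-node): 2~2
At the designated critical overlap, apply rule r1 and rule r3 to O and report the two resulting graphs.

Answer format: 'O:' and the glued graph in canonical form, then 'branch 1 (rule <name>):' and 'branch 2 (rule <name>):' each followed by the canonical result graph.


O:
nodes: 0:p, 1:p, 2:q, 3:q, 4:q
edges: (1,0,e); (2,0,e); (2,1,e); (2,3,e)
branch 1 (rule r1):
nodes: 0:p, 1:p, 2:q, 3:q, 4:q
edges: (2,3,e)
branch 2 (rule r3):
nodes: 0:p, 1:p, 3:q, 4:q
edges: (1,0,e)


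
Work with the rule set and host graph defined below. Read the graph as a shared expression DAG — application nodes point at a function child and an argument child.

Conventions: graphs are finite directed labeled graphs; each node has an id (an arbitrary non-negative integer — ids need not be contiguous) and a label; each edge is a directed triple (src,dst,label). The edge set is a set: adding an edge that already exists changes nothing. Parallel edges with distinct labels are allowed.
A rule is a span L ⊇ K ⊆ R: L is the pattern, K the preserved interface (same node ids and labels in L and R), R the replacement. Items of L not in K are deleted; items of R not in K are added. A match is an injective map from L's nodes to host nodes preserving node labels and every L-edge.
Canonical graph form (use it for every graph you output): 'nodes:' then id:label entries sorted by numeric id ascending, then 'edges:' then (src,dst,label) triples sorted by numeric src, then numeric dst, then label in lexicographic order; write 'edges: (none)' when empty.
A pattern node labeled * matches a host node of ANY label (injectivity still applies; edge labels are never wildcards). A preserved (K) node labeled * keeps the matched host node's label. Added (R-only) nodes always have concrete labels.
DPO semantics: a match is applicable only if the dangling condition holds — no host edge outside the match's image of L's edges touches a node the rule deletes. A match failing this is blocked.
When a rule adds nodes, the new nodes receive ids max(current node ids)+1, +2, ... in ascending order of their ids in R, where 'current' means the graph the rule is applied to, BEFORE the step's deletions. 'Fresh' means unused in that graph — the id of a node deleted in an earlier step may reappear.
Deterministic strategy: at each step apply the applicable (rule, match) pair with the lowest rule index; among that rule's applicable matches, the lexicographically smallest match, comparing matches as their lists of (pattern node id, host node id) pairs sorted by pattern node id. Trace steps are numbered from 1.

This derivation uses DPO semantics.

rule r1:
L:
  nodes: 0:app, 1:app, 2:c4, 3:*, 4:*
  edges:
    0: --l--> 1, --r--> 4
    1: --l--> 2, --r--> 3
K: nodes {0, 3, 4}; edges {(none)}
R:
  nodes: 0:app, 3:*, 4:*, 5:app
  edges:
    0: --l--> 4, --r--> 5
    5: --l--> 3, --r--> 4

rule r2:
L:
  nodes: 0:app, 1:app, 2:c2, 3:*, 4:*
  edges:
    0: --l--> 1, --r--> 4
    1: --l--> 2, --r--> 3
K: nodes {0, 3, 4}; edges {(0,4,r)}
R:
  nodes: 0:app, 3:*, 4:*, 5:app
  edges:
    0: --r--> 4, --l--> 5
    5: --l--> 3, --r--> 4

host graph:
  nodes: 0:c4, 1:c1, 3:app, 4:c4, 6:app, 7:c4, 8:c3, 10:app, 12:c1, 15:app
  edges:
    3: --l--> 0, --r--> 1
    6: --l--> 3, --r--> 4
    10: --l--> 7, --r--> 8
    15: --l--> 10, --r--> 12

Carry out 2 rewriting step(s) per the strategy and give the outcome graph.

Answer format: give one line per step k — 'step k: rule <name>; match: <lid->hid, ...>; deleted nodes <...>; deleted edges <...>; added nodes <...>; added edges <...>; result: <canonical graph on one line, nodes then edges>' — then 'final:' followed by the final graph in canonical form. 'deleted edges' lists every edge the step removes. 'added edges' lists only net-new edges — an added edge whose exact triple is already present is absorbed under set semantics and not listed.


step 1: rule r1; match: 0->6, 1->3, 2->0, 3->1, 4->4; deleted nodes 0, 3; deleted edges (3,0,l); (3,1,r); (6,3,l); (6,4,r); added nodes 16; added edges (6,4,l); (6,16,r); (16,1,l); (16,4,r); result: nodes: 1:c1, 4:c4, 6:app, 7:c4, 8:c3, 10:app, 12:c1, 15:app, 16:app edges: (6,4,l); (6,16,r); (10,7,l); (10,8,r); (15,10,l); (15,12,r); (16,1,l); (16,4,r)
step 2: rule r1; match: 0->15, 1->10, 2->7, 3->8, 4->12; deleted nodes 7, 10; deleted edges (10,7,l); (10,8,r); (15,10,l); (15,12,r); added nodes 17; added edges (15,12,l); (15,17,r); (17,8,l); (17,12,r); result: nodes: 1:c1, 4:c4, 6:app, 8:c3, 12:c1, 15:app, 16:app, 17:app edges: (6,4,l); (6,16,r); (15,12,l); (15,17,r); (16,1,l); (16,4,r); (17,8,l); (17,12,r)
final:
nodes: 1:c1, 4:c4, 6:app, 8:c3, 12:c1, 15:app, 16:app, 17:app
edges: (6,4,l); (6,16,r); (15,12,l); (15,17,r); (16,1,l); (16,4,r); (17,8,l); (17,12,r)


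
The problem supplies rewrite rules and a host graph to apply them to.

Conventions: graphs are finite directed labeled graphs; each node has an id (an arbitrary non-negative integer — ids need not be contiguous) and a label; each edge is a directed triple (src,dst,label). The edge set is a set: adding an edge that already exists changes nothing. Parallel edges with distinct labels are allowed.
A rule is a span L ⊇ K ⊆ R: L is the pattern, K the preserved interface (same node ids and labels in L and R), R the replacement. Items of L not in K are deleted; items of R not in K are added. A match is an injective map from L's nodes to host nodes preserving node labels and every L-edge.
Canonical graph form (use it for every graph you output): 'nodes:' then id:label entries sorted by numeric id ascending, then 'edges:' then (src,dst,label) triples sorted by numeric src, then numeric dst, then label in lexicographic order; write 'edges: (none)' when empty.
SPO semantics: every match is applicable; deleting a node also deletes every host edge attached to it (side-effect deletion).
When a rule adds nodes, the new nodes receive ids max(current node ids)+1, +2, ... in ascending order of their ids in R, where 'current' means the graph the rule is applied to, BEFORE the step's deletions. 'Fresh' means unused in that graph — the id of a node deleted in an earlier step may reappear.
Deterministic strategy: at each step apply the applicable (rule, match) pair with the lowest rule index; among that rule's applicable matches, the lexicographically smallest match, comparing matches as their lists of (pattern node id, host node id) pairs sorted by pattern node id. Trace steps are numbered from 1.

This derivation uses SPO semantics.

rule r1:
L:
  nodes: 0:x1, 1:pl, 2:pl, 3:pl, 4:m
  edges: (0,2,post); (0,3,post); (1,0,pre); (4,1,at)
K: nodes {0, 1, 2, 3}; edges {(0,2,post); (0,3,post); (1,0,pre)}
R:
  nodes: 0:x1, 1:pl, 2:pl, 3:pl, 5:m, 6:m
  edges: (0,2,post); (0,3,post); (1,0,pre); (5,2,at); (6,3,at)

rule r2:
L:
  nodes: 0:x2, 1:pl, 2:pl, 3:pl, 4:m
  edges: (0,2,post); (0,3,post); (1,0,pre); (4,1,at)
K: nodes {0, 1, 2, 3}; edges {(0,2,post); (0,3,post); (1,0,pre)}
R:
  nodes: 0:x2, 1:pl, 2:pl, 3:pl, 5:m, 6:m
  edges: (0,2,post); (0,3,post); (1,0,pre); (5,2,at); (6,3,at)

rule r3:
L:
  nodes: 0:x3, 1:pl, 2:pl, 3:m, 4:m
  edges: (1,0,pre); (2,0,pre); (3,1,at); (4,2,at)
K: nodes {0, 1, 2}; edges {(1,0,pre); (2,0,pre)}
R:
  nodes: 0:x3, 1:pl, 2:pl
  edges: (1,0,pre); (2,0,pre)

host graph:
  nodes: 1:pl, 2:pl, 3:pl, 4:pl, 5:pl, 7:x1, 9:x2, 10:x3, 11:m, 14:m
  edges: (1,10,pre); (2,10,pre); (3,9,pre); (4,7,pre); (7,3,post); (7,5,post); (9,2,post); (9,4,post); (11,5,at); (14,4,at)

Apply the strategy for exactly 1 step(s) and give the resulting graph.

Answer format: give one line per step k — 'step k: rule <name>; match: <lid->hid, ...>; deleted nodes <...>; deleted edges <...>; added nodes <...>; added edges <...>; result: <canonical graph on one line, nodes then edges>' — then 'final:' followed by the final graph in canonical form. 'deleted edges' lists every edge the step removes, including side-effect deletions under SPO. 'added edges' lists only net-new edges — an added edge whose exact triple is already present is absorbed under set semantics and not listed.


step 1: rule r1; match: 0->7, 1->4, 2->3, 3->5, 4->14; deleted nodes 14; deleted edges (14,4,at); added nodes 15, 16; added edges (15,3,at); (16,5,at); result: nodes: 1:pl, 2:pl, 3:pl, 4:pl, 5:pl, 7:x1, 9:x2, 10:x3, 11:m, 15:m, 16:m edges: (1,10,pre); (2,10,pre); (3,9,pre); (4,7,pre); (7,3,post); (7,5,post); (9,2,post); (9,4,post); (11,5,at); (15,3,at); (16,5,at)
final:
nodes: 1:pl, 2:pl, 3:pl, 4:pl, 5:pl, 7:x1, 9:x2, 10:x3, 11:m, 15:m, 16:m
edges: (1,10,pre); (2,10,pre); (3,9,pre); (4,7,pre); (7,3,post); (7,5,post); (9,2,post); (9,4,post); (11,5,at); (15,3,at); (16,5,at)


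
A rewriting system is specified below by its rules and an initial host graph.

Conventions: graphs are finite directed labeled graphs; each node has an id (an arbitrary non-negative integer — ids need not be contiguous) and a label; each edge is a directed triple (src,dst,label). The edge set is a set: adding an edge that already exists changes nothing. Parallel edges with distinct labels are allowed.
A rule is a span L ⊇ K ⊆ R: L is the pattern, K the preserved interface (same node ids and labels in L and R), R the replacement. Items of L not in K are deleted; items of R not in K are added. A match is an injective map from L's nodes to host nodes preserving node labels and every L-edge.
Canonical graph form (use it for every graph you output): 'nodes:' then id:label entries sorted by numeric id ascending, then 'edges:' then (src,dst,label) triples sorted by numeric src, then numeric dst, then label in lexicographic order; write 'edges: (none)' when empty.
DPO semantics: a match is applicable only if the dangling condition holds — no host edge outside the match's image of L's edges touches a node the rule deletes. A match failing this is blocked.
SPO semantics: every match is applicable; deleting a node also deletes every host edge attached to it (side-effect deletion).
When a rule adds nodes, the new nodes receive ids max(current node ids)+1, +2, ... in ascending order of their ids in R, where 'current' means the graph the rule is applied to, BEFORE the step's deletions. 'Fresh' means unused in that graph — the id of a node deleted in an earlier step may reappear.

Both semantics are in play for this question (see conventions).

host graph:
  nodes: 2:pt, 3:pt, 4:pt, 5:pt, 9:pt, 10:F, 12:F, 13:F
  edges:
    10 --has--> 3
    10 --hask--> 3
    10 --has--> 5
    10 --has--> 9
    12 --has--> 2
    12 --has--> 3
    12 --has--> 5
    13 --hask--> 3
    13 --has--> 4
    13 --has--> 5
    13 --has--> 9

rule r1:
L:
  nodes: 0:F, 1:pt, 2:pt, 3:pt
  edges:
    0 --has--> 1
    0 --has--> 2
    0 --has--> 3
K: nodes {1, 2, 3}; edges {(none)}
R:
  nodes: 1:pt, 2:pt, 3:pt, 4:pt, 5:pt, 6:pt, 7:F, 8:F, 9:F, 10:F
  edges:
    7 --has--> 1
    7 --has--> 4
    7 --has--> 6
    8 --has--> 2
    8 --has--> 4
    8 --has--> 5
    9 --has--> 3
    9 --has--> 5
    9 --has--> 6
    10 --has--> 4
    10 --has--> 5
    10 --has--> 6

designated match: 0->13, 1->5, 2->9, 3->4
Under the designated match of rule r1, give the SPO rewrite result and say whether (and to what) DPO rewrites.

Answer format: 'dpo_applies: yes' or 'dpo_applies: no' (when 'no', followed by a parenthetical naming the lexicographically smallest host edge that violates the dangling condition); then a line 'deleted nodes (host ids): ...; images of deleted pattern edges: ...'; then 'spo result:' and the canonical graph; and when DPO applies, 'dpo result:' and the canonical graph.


dpo_applies: no
(the rule deletes node 13, which keeps host edge (13,3,hask) outside the match image — the dangling condition fails, DPO blocks; SPO proceeds and side-deletes such edges)
deleted nodes (host ids): 13; images of deleted pattern edges: (13,4,has); (13,5,has); (13,9,has)
spo result:
nodes: 2:pt, 3:pt, 4:pt, 5:pt, 9:pt, 10:F, 12:F, 14:pt, 15:pt, 16:pt, 17:F, 18:F, 19:F, 20:F
edges: (10,3,has); (10,3,hask); (10,5,has); (10,9,has); (12,2,has); (12,3,has); (12,5,has); (17,5,has); (17,14,has); (17,16,has); (18,9,has); (18,14,has); (18,15,has); (19,4,has); (19,15,has); (19,16,has); (20,14,has); (20,15,has); (20,16,has)


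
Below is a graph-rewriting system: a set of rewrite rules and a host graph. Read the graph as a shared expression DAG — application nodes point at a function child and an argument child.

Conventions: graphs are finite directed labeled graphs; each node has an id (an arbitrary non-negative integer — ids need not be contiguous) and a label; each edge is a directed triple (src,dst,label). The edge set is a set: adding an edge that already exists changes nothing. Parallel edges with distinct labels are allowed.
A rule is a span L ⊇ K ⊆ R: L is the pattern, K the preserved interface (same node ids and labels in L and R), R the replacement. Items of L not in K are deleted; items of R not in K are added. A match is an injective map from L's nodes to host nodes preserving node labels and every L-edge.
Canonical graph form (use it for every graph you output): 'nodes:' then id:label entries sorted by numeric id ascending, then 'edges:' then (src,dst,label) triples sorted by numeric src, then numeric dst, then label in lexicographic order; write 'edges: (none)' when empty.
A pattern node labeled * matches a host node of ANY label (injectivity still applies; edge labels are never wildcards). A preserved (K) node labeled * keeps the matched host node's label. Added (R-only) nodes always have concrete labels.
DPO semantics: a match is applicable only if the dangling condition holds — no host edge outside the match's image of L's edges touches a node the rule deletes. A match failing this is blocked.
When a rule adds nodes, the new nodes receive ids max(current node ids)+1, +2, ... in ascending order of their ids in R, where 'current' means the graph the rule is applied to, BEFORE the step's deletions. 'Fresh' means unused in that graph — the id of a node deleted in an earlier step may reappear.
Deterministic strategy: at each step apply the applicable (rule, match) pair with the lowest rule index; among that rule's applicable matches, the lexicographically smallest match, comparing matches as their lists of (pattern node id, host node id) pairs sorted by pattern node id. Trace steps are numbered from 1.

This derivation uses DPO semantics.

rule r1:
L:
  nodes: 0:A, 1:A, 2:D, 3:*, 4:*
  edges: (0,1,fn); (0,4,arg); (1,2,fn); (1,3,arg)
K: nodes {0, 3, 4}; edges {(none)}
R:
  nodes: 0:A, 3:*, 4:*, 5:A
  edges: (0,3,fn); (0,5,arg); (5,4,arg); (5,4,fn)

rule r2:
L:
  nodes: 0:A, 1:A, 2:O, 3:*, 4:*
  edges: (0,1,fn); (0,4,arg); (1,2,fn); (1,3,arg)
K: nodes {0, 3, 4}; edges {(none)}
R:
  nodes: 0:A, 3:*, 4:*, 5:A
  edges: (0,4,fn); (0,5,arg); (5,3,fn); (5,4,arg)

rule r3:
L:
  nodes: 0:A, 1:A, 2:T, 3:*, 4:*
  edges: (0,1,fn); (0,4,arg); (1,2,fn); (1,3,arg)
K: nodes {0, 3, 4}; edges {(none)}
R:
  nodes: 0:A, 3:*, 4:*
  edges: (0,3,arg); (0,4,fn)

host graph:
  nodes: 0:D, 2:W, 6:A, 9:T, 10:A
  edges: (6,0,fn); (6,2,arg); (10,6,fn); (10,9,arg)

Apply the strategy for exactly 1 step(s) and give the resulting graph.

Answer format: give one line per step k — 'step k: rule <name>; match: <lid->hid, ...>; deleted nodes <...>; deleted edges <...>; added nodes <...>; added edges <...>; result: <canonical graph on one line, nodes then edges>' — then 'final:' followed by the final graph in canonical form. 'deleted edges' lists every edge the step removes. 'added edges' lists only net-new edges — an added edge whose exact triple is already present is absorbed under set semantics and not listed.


step 1: rule r1; match: 0->10, 1->6, 2->0, 3->2, 4->9; deleted nodes 0, 6; deleted edges (6,0,fn); (6,2,arg); (10,6,fn); (10,9,arg); added nodes 11; added edges (10,2,fn); (10,11,arg); (11,9,arg); (11,9,fn); result: nodes: 2:W, 9:T, 10:A, 11:A edges: (10,2,fn); (10,11,arg); (11,9,arg); (11,9,fn)
final:
nodes: 2:W, 9:T, 10:A, 11:A
edges: (10,2,fn); (10,11,arg); (11,9,arg); (11,9,fn)


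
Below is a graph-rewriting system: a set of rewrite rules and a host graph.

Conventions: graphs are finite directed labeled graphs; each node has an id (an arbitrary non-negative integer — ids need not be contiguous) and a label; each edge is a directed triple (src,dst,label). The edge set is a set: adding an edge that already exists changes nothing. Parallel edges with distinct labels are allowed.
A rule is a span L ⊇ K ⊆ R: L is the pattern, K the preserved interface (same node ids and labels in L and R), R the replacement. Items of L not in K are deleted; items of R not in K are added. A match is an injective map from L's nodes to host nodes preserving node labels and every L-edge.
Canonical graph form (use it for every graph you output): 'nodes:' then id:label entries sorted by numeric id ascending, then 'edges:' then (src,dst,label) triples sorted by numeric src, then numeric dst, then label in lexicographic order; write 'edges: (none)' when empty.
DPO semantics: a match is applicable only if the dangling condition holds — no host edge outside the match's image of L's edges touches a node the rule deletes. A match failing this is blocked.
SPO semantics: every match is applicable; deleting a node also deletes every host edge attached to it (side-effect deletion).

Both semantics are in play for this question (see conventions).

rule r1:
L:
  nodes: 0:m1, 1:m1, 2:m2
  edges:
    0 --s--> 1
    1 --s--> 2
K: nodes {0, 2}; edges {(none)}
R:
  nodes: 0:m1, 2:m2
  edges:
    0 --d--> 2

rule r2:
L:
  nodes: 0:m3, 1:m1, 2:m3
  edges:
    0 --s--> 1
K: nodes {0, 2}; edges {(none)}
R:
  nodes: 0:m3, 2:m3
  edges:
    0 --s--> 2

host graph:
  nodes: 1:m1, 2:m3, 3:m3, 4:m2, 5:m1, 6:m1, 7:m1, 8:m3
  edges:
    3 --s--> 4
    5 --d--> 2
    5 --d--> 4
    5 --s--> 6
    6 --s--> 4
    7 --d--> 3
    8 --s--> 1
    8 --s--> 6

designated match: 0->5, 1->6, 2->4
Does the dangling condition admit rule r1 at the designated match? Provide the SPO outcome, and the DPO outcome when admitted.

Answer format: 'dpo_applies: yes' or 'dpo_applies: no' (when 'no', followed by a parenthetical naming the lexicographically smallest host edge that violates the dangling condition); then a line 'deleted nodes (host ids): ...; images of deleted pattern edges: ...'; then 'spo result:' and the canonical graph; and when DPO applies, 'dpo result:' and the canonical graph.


dpo_applies: no
(the rule deletes node 6, which keeps host edge (8,6,s) outside the match image — the dangling condition fails, DPO blocks; SPO proceeds and side-deletes such edges)
deleted nodes (host ids): 6; images of deleted pattern edges: (5,6,s); (6,4,s)
spo result:
nodes: 1:m1, 2:m3, 3:m3, 4:m2, 5:m1, 7:m1, 8:m3
edges: (3,4,s); (5,2,d); (5,4,d); (7,3,d); (8,1,s)


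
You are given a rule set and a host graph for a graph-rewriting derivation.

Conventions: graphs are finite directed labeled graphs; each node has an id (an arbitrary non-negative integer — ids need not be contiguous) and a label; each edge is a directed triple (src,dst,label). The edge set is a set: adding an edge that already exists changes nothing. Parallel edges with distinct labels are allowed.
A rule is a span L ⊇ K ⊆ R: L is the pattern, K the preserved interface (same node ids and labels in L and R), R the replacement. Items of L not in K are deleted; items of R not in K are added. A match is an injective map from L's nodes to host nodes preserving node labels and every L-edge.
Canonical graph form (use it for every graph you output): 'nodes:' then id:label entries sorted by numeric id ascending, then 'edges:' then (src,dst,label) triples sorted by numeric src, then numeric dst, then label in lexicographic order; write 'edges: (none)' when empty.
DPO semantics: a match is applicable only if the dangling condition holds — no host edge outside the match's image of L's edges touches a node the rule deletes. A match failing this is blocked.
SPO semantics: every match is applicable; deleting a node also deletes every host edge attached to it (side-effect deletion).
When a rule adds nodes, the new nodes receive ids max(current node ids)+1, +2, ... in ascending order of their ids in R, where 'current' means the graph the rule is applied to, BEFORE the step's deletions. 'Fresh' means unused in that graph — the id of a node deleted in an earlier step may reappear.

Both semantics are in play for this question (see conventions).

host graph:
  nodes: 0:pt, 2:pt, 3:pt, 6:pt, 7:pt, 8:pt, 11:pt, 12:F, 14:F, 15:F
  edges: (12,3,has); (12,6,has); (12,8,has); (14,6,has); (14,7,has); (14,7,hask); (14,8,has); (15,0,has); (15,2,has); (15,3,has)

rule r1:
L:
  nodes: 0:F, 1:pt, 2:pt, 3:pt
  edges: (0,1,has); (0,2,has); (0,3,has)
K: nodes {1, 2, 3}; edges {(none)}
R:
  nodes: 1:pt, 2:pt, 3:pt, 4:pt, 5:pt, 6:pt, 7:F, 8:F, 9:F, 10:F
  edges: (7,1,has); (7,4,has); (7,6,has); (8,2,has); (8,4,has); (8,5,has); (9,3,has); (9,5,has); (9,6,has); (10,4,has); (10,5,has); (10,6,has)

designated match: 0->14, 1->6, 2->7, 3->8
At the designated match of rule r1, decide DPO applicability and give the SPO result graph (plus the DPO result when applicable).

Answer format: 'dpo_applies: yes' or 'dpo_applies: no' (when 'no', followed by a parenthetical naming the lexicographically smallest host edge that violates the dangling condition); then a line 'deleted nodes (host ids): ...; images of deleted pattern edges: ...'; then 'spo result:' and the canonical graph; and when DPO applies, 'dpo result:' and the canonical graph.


dpo_applies: no
(the rule deletes node 14, which keeps host edge (14,7,hask) outside the match image — the dangling condition fails, DPO blocks; SPO proceeds and side-deletes such edges)
deleted nodes (host ids): 14; images of deleted pattern edges: (14,6,has); (14,7,has); (14,8,has)
spo result:
nodes: 0:pt, 2:pt, 3:pt, 6:pt, 7:pt, 8:pt, 11:pt, 12:F, 15:F, 16:pt, 17:pt, 18:pt, 19:F, 20:F, 21:F, 22:F
edges: (12,3,has); (12,6,has); (12,8,has); (15,0,has); (15,2,has); (15,3,has); (19,6,has); (19,16,has); (19,18,has); (20,7,has); (20,16,has); (20,17,has); (21,8,has); (21,17,has); (21,18,has); (22,16,has); (22,17,has); (22,18,has)


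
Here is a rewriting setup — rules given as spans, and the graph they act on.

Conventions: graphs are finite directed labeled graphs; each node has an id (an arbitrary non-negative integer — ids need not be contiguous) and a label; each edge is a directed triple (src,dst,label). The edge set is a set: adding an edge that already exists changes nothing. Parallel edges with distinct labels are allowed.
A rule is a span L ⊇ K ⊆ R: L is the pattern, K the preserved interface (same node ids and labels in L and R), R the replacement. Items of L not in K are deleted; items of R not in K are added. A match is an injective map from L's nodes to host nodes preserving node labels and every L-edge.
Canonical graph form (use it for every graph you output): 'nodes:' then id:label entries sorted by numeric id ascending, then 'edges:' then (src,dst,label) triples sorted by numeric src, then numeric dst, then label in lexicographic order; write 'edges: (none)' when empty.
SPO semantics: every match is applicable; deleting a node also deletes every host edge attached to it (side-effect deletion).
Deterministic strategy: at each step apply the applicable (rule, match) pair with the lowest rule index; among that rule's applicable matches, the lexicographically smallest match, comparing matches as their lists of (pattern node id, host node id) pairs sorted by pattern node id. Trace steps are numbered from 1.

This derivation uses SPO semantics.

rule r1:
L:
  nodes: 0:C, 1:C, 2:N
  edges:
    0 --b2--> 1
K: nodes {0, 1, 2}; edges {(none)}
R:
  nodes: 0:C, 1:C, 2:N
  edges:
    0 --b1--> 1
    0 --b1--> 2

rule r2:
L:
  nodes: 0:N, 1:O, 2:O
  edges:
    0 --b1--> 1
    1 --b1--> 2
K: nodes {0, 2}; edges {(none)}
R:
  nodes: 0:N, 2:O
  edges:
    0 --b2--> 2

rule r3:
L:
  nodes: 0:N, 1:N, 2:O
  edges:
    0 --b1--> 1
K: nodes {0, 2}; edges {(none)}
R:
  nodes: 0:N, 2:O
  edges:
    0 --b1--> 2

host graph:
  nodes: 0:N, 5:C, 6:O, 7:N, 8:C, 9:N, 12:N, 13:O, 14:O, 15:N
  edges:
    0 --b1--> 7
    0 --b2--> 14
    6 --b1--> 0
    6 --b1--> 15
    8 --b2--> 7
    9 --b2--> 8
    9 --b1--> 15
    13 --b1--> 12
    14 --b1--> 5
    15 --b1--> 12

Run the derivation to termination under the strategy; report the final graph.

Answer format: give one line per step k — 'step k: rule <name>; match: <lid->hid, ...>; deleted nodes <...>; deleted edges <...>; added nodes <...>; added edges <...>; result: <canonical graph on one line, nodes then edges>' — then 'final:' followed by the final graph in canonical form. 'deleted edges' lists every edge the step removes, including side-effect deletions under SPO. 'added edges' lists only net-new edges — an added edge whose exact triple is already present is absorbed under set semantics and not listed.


step 1: rule r3; match: 0->0, 1->7, 2->6; deleted nodes 7; deleted edges (0,7,b1); (8,7,b2); added nodes (none); added edges (0,6,b1); result: nodes: 0:N, 5:C, 6:O, 8:C, 9:N, 12:N, 13:O, 14:O, 15:N edges: (0,6,b1); (0,14,b2); (6,0,b1); (6,15,b1); (9,8,b2); (9,15,b1); (13,12,b1); (14,5,b1); (15,12,b1)
step 2: rule r3; match: 0->9, 1->15, 2->6; deleted nodes 15; deleted edges (6,15,b1); (9,15,b1); (15,12,b1); added nodes (none); added edges (9,6,b1); result: nodes: 0:N, 5:C, 6:O, 8:C, 9:N, 12:N, 13:O, 14:O edges: (0,6,b1); (0,14,b2); (6,0,b1); (9,6,b1); (9,8,b2); (13,12,b1); (14,5,b1)
final:
nodes: 0:N, 5:C, 6:O, 8:C, 9:N, 12:N, 13:O, 14:O
edges: (0,6,b1); (0,14,b2); (6,0,b1); (9,6,b1); (9,8,b2); (13,12,b1); (14,5,b1)
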